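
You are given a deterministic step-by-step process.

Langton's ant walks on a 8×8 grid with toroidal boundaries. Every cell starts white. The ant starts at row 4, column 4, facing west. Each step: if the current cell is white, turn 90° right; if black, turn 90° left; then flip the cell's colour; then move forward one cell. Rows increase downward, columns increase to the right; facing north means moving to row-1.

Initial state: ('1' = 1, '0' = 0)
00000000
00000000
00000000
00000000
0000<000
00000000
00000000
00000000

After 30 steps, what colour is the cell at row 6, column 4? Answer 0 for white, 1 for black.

0) 00000000
00000000
00000000
00000000
0000<000
00000000
00000000
00000000
1) 00000000
00000000
00000000
0000^000
00001000
00000000
00000000
00000000
2) 00000000
00000000
00000000
00001>00
00001000
00000000
00000000
00000000
3) 00000000
00000000
00000000
00001100
00001v00
00000000
00000000
00000000
4) 00000000
00000000
00000000
00001100
0000<100
00000000
00000000
00000000
5) 00000000
00000000
00000000
00001100
00000100
0000v000
00000000
00000000
6) 00000000
00000000
00000000
00001100
00000100
000<1000
00000000
00000000
7) 00000000
00000000
00000000
00001100
000^0100
00011000
00000000
00000000
8) 00000000
00000000
00000000
00001100
0001>100
00011000
00000000
00000000
9) 00000000
00000000
00000000
00001100
00011100
0001v000
00000000
00000000
10) 00000000
00000000
00000000
00001100
00011100
00010>00
00000000
00000000
11) 00000000
00000000
00000000
00001100
00011100
00010100
00000v00
00000000
12) 00000000
00000000
00000000
00001100
00011100
00010100
0000<100
00000000
13) 00000000
00000000
00000000
00001100
00011100
0001^100
00001100
00000000
14) 00000000
00000000
00000000
00001100
00011100
00011>00
00001100
00000000
15) 00000000
00000000
00000000
00001100
00011^00
00011000
00001100
00000000
16) 00000000
00000000
00000000
00001100
0001<000
00011000
00001100
00000000
17) 00000000
00000000
00000000
00001100
00010000
0001v000
00001100
00000000
18) 00000000
00000000
00000000
00001100
00010000
00010>00
00001100
00000000
19) 00000000
00000000
00000000
00001100
00010000
00010100
00001v00
00000000
20) 00000000
00000000
00000000
00001100
00010000
00010100
000010>0
00000000
21) 00000000
00000000
00000000
00001100
00010000
00010100
00001010
000000v0
22) 00000000
00000000
00000000
00001100
00010000
00010100
00001010
00000<10
23) 00000000
00000000
00000000
00001100
00010000
00010100
00001^10
00000110
24) 00000000
00000000
00000000
00001100
00010000
00010100
000011>0
00000110
25) 00000000
00000000
00000000
00001100
00010000
000101^0
00001100
00000110
26) 00000000
00000000
00000000
00001100
00010000
0001011>
00001100
00000110
27) 00000000
00000000
00000000
00001100
00010000
00010111
0000110v
00000110
28) 00000000
00000000
00000000
00001100
00010000
00010111
000011<1
00000110
29) 00000000
00000000
00000000
00001100
00010000
000101^1
00001111
00000110
30) 00000000
00000000
00000000
00001100
00010000
00010<01
00001111
00000110

1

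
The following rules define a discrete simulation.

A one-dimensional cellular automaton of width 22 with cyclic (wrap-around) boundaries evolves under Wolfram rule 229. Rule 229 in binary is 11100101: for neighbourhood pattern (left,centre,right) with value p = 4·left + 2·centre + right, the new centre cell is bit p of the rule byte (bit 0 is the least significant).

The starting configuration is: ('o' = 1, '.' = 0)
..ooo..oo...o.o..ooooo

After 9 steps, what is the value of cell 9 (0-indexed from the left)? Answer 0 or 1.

0

[0] ..ooo..oo...o.o..ooooo
[1] ...oo...o.o.ooo...oooo
[2] .o..o.o.oooo.oo.o..ooo
[3] oo..oooo.oooo.ooo...oo
[4] oo...oooo.oooo.oo.o..o
[5] oo.o..oooo.oooo.ooo...
[6] .ooo...oooo.oooo.oo.o.
[7] ..oo.o..oooo.oooo.ooo.
[8] o..ooo...oooo.oooo.oo.
[9] o...oo.o..oooo.oooo.oo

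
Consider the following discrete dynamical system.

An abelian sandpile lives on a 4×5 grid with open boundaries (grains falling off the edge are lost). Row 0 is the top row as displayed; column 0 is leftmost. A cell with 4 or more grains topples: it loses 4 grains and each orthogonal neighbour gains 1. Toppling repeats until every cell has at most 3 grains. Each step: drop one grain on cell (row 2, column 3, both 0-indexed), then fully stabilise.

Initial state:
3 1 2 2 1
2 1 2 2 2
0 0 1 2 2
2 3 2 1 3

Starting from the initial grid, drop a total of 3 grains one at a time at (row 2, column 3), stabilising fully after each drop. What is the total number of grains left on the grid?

step 0: 3 1 2 2 1
2 1 2 2 2
0 0 1 2 2
2 3 2 1 3
step 1: 3 1 2 2 1
2 1 2 2 2
0 0 1 3 2
2 3 2 1 3
step 2: 3 1 2 2 1
2 1 2 3 2
0 0 2 0 3
2 3 2 2 3
step 3: 3 1 2 2 1
2 1 2 3 2
0 0 2 1 3
2 3 2 2 3

37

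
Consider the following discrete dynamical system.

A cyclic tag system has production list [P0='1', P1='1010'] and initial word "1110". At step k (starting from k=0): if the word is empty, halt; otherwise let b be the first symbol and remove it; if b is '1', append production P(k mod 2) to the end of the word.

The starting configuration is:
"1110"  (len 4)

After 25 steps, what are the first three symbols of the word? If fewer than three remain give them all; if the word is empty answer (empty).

010

[0] "1110"  (len 4)
[1] "1101"  (len 4)
[2] "1011010"  (len 7)
[3] "0110101"  (len 7)
[4] "110101"  (len 6)
[5] "101011"  (len 6)
[6] "010111010"  (len 9)
[7] "10111010"  (len 8)
[8] "01110101010"  (len 11)
[9] "1110101010"  (len 10)
[10] "1101010101010"  (len 13)
[11] "1010101010101"  (len 13)
[12] "0101010101011010"  (len 16)
[13] "101010101011010"  (len 15)
[14] "010101010110101010"  (len 18)
[15] "10101010110101010"  (len 17)
[16] "01010101101010101010"  (len 20)
[17] "1010101101010101010"  (len 19)
[18] "0101011010101010101010"  (len 22)
[19] "101011010101010101010"  (len 21)
[20] "010110101010101010101010"  (len 24)
[21] "10110101010101010101010"  (len 23)
[22] "01101010101010101010101010"  (len 26)
[23] "1101010101010101010101010"  (len 25)
[24] "1010101010101010101010101010"  (len 28)
[25] "0101010101010101010101010101"  (len 28)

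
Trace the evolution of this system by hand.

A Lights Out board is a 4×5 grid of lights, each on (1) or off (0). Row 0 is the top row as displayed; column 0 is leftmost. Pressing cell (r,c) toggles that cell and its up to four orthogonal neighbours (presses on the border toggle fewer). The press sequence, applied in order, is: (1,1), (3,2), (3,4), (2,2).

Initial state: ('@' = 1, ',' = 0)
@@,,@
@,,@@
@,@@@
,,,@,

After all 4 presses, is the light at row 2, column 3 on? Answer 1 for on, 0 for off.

gen 0: @@,,@
@,,@@
@,@@@
,,,@,
gen 1: @,,,@
,@@@@
@@@@@
,,,@,
gen 2: @,,,@
,@@@@
@@,@@
,@@,,
gen 3: @,,,@
,@@@@
@@,@,
,@@@@
gen 4: @,,,@
,@,@@
@,@,,
,@,@@

0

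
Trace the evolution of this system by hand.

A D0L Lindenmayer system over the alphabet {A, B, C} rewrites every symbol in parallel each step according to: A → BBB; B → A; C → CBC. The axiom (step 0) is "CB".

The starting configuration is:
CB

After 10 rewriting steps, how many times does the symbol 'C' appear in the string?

1024

[0] CB
[1] CBCA
[2] CBCACBCBBB
[3] CBCACBCBBBCBCACBCAAA
[4] CBCACBCBBBCBCACBCAAACBCACBCBBBCBCACBCBBBBBBBBB
[5] CBCACBCBBBCBCACBCAAACBCACBCBBBCBCACBCBBBBBBBBBCBCACBCBBBCBCACBCAAACBCACBCBBBCBCACBCAAAAAAAAA
[6] CBCACBCBBBCBCACBCAAACBCACBCBBBCBCACBCBBBBBBBBBCBCACBCBBBCB…CBBBCBCACBCAAACBCACBCBBBCBCACBCBBBBBBBBBBBBBBBBBBBBBBBBBBB  (len 202)
[7] CBCACBCBBBCBCACBCAAACBCACBCBBBCBCACBCBBBBBBBBBCBCACBCBBBCB…CBBBCBCACBCAAACBCACBCBBBCBCACBCAAAAAAAAAAAAAAAAAAAAAAAAAAA  (len 404)
[8] CBCACBCBBBCBCACBCAAACBCACBCBBBCBCACBCBBBBBBBBBCBCACBCBBBCB…BBBBBBBBBBBBBBBBBBBBBBBBBBBBBBBBBBBBBBBBBBBBBBBBBBBBBBBBBB  (len 862)
[9] CBCACBCBBBCBCACBCAAACBCACBCBBBCBCACBCBBBBBBBBBCBCACBCBBBCB…AAAAAAAAAAAAAAAAAAAAAAAAAAAAAAAAAAAAAAAAAAAAAAAAAAAAAAAAAA  (len 1724)
[10] CBCACBCBBBCBCACBCAAACBCACBCBBBCBCACBCBBBBBBBBBCBCACBCBBBCB…BBBBBBBBBBBBBBBBBBBBBBBBBBBBBBBBBBBBBBBBBBBBBBBBBBBBBBBBBB  (len 3610)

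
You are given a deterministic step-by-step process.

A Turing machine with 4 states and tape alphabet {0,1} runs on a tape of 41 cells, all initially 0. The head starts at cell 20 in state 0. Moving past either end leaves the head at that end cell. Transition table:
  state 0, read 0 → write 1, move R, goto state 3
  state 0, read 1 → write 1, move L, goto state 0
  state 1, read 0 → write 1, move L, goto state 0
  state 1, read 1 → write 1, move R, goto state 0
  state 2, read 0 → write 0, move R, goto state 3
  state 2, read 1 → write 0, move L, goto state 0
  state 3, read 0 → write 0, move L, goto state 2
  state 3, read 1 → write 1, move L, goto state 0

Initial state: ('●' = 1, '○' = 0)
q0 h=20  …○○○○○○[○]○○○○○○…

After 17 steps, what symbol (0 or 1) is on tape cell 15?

0) q0 h=20  …○○○○○○[○]○○○○○○…
1) q3 h=21  …○○○○○●[○]○○○○○○…
2) q2 h=20  …○○○○○○[●]○○○○○○…
3) q0 h=19  …○○○○○○[○]○○○○○○…
4) q3 h=20  …○○○○○●[○]○○○○○○…
5) q2 h=19  …○○○○○○[●]○○○○○○…
6) q0 h=18  …○○○○○○[○]○○○○○○…
7) q3 h=19  …○○○○○●[○]○○○○○○…
8) q2 h=18  …○○○○○○[●]○○○○○○…
9) q0 h=17  …○○○○○○[○]○○○○○○…
10) q3 h=18  …○○○○○●[○]○○○○○○…
11) q2 h=17  …○○○○○○[●]○○○○○○…
12) q0 h=16  …○○○○○○[○]○○○○○○…
13) q3 h=17  …○○○○○●[○]○○○○○○…
14) q2 h=16  …○○○○○○[●]○○○○○○…
15) q0 h=15  …○○○○○○[○]○○○○○○…
16) q3 h=16  …○○○○○●[○]○○○○○○…
17) q2 h=15  …○○○○○○[●]○○○○○○…

1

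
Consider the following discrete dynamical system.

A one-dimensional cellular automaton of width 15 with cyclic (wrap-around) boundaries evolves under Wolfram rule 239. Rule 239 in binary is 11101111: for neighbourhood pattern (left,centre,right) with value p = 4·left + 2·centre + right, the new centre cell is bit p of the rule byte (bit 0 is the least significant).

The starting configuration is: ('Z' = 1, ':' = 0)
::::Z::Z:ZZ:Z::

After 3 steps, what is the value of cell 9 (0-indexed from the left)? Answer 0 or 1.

1

t=0: ::::Z::Z:ZZ:Z::
t=1: ZZZZZ:ZZZZZZZ:Z
t=2: ZZZZZZZZZZZZZZZ
t=3: ZZZZZZZZZZZZZZZ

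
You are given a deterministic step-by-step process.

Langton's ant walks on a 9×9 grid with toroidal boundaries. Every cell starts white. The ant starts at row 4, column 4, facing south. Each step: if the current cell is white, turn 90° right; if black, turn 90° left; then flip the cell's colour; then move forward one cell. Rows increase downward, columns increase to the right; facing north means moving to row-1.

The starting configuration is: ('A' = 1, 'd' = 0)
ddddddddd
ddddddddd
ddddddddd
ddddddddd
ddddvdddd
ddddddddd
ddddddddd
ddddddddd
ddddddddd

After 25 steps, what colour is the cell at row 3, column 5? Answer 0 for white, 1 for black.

1

0) ddddddddd
ddddddddd
ddddddddd
ddddddddd
ddddvdddd
ddddddddd
ddddddddd
ddddddddd
ddddddddd
1) ddddddddd
ddddddddd
ddddddddd
ddddddddd
ddd<Adddd
ddddddddd
ddddddddd
ddddddddd
ddddddddd
2) ddddddddd
ddddddddd
ddddddddd
ddd^ddddd
dddAAdddd
ddddddddd
ddddddddd
ddddddddd
ddddddddd
3) ddddddddd
ddddddddd
ddddddddd
dddA>dddd
dddAAdddd
ddddddddd
ddddddddd
ddddddddd
ddddddddd
4) ddddddddd
ddddddddd
ddddddddd
dddAAdddd
dddAvdddd
ddddddddd
ddddddddd
ddddddddd
ddddddddd
5) ddddddddd
ddddddddd
ddddddddd
dddAAdddd
dddAd>ddd
ddddddddd
ddddddddd
ddddddddd
ddddddddd
6) ddddddddd
ddddddddd
ddddddddd
dddAAdddd
dddAdAddd
dddddvddd
ddddddddd
ddddddddd
ddddddddd
7) ddddddddd
ddddddddd
ddddddddd
dddAAdddd
dddAdAddd
dddd<Addd
ddddddddd
ddddddddd
ddddddddd
8) ddddddddd
ddddddddd
ddddddddd
dddAAdddd
dddA^Addd
ddddAAddd
ddddddddd
ddddddddd
ddddddddd
9) ddddddddd
ddddddddd
ddddddddd
dddAAdddd
dddAA>ddd
ddddAAddd
ddddddddd
ddddddddd
ddddddddd
10) ddddddddd
ddddddddd
ddddddddd
dddAA^ddd
dddAAdddd
ddddAAddd
ddddddddd
ddddddddd
ddddddddd
11) ddddddddd
ddddddddd
ddddddddd
dddAAA>dd
dddAAdddd
ddddAAddd
ddddddddd
ddddddddd
ddddddddd
12) ddddddddd
ddddddddd
ddddddddd
dddAAAAdd
dddAAdvdd
ddddAAddd
ddddddddd
ddddddddd
ddddddddd
13) ddddddddd
ddddddddd
ddddddddd
dddAAAAdd
dddAA<Add
ddddAAddd
ddddddddd
ddddddddd
ddddddddd
14) ddddddddd
ddddddddd
ddddddddd
dddAA^Add
dddAAAAdd
ddddAAddd
ddddddddd
ddddddddd
ddddddddd
15) ddddddddd
ddddddddd
ddddddddd
dddA<dAdd
dddAAAAdd
ddddAAddd
ddddddddd
ddddddddd
ddddddddd
16) ddddddddd
ddddddddd
ddddddddd
dddAddAdd
dddAvAAdd
ddddAAddd
ddddddddd
ddddddddd
ddddddddd
17) ddddddddd
ddddddddd
ddddddddd
dddAddAdd
dddAd>Add
ddddAAddd
ddddddddd
ddddddddd
ddddddddd
18) ddddddddd
ddddddddd
ddddddddd
dddAd^Add
dddAddAdd
ddddAAddd
ddddddddd
ddddddddd
ddddddddd
19) ddddddddd
ddddddddd
ddddddddd
dddAdA>dd
dddAddAdd
ddddAAddd
ddddddddd
ddddddddd
ddddddddd
20) ddddddddd
ddddddddd
dddddd^dd
dddAdAddd
dddAddAdd
ddddAAddd
ddddddddd
ddddddddd
ddddddddd
21) ddddddddd
ddddddddd
ddddddA>d
dddAdAddd
dddAddAdd
ddddAAddd
ddddddddd
ddddddddd
ddddddddd
22) ddddddddd
ddddddddd
ddddddAAd
dddAdAdvd
dddAddAdd
ddddAAddd
ddddddddd
ddddddddd
ddddddddd
23) ddddddddd
ddddddddd
ddddddAAd
dddAdA<Ad
dddAddAdd
ddddAAddd
ddddddddd
ddddddddd
ddddddddd
24) ddddddddd
ddddddddd
dddddd^Ad
dddAdAAAd
dddAddAdd
ddddAAddd
ddddddddd
ddddddddd
ddddddddd
25) ddddddddd
ddddddddd
ddddd<dAd
dddAdAAAd
dddAddAdd
ddddAAddd
ddddddddd
ddddddddd
ddddddddd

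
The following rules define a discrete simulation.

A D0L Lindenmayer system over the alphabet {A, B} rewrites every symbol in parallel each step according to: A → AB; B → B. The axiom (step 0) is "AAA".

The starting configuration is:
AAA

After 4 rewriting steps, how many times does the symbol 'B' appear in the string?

12

gen 0: AAA
gen 1: ABABAB
gen 2: ABBABBABB
gen 3: ABBBABBBABBB
gen 4: ABBBBABBBBABBBB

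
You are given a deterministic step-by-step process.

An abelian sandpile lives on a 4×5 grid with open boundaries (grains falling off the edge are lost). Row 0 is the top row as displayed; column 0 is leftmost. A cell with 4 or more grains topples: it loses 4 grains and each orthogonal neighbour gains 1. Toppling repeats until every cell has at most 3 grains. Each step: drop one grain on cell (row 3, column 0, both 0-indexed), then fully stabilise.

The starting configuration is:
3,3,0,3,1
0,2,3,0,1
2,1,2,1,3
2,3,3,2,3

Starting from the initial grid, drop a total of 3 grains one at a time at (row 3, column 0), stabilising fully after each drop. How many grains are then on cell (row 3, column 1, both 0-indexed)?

1

[0] 3,3,0,3,1
0,2,3,0,1
2,1,2,1,3
2,3,3,2,3
[1] 3,3,0,3,1
0,2,3,0,1
2,1,2,1,3
3,3,3,2,3
[2] 3,3,0,3,1
0,2,3,0,1
3,2,3,1,3
1,1,0,3,3
[3] 3,3,0,3,1
0,2,3,0,1
3,2,3,1,3
2,1,0,3,3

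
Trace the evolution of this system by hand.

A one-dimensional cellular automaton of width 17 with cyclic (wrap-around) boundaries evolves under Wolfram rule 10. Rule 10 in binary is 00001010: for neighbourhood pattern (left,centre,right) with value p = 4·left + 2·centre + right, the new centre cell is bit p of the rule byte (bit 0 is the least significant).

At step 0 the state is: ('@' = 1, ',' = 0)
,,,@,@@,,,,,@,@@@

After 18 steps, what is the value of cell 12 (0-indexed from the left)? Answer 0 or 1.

0

step 0: ,,,@,@@,,,,,@,@@@
step 1: ,,@,,@,,,,,@,,@,,
step 2: ,@,,@,,,,,@,,@,,,
step 3: @,,@,,,,,@,,@,,,,
step 4: ,,@,,,,,@,,@,,,,@
step 5: ,@,,,,,@,,@,,,,@,
step 6: @,,,,,@,,@,,,,@,,
step 7: ,,,,,@,,@,,,,@,,@
step 8: ,,,,@,,@,,,,@,,@,
step 9: ,,,@,,@,,,,@,,@,,
step 10: ,,@,,@,,,,@,,@,,,
step 11: ,@,,@,,,,@,,@,,,,
step 12: @,,@,,,,@,,@,,,,,
step 13: ,,@,,,,@,,@,,,,,@
step 14: ,@,,,,@,,@,,,,,@,
step 15: @,,,,@,,@,,,,,@,,
step 16: ,,,,@,,@,,,,,@,,@
step 17: ,,,@,,@,,,,,@,,@,
step 18: ,,@,,@,,,,,@,,@,,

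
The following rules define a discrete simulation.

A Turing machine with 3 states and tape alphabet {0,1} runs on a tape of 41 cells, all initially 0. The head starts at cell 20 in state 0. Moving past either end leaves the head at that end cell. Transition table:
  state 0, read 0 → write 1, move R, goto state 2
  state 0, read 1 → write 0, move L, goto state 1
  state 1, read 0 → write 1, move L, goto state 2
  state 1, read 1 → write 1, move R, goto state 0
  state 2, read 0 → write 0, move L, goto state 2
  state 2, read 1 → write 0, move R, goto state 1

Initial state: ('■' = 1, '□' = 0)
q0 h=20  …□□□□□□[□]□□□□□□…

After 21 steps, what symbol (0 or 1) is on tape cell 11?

t=0: q0 h=20  …□□□□□□[□]□□□□□□…
t=1: q2 h=21  …□□□□□■[□]□□□□□□…
t=2: q2 h=20  …□□□□□□[■]□□□□□□…
t=3: q1 h=21  …□□□□□□[□]□□□□□□…
t=4: q2 h=20  …□□□□□□[□]■□□□□□…
t=5: q2 h=19  …□□□□□□[□]□■□□□□…
t=6: q2 h=18  …□□□□□□[□]□□■□□□…
t=7: q2 h=17  …□□□□□□[□]□□□■□□…
t=8: q2 h=16  …□□□□□□[□]□□□□■□…
t=9: q2 h=15  …□□□□□□[□]□□□□□■…
t=10: q2 h=14  …□□□□□□[□]□□□□□□…
t=11: q2 h=13  …□□□□□□[□]□□□□□□…
t=12: q2 h=12  …□□□□□□[□]□□□□□□…
t=13: q2 h=11  …□□□□□□[□]□□□□□□…
t=14: q2 h=10  …□□□□□□[□]□□□□□□…
t=15: q2 h= 9  …□□□□□□[□]□□□□□□…
t=16: q2 h= 8  …□□□□□□[□]□□□□□□…
t=17: q2 h= 7  …□□□□□□[□]□□□□□□…
t=18: q2 h= 6  |□□□□□□[□]□□□□□□…
t=19: q2 h= 5  |□□□□□[□]□□□□□□…
t=20: q2 h= 4  |□□□□[□]□□□□□□…
t=21: q2 h= 3  |□□□[□]□□□□□□…

0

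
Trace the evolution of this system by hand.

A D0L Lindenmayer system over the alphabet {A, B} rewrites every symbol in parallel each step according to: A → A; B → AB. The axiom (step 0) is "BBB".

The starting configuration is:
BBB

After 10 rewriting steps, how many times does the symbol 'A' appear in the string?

30

gen 0: BBB
gen 1: ABABAB
gen 2: AABAABAAB
gen 3: AAABAAABAAAB
gen 4: AAAABAAAABAAAAB
gen 5: AAAAABAAAAABAAAAAB
gen 6: AAAAAABAAAAAABAAAAAAB
gen 7: AAAAAAABAAAAAAABAAAAAAAB
gen 8: AAAAAAAABAAAAAAAABAAAAAAAAB
gen 9: AAAAAAAAABAAAAAAAAABAAAAAAAAAB
gen 10: AAAAAAAAAABAAAAAAAAAABAAAAAAAAAAB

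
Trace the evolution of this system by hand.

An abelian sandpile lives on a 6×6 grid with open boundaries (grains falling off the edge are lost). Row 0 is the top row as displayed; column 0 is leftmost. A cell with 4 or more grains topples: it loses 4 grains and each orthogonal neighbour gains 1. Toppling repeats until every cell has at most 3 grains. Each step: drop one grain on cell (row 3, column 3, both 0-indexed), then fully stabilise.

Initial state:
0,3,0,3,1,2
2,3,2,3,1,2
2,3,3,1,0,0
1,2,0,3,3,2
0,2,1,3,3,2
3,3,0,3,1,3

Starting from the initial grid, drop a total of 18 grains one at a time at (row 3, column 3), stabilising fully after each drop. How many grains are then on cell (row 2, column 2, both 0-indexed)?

step 0: 0,3,0,3,1,2
2,3,2,3,1,2
2,3,3,1,0,0
1,2,0,3,3,2
0,2,1,3,3,2
3,3,0,3,1,3
step 1: 0,3,0,3,1,2
2,3,2,3,1,2
2,3,3,2,1,0
1,2,1,2,1,3
0,2,2,2,1,3
3,3,1,0,3,3
step 2: 0,3,0,3,1,2
2,3,2,3,1,2
2,3,3,2,1,0
1,2,1,3,1,3
0,2,2,2,1,3
3,3,1,0,3,3
step 3: 0,3,0,3,1,2
2,3,2,3,1,2
2,3,3,3,1,0
1,2,2,0,2,3
0,2,2,3,1,3
3,3,1,0,3,3
step 4: 0,3,0,3,1,2
2,3,2,3,1,2
2,3,3,3,1,0
1,2,2,1,2,3
0,2,2,3,1,3
3,3,1,0,3,3
step 5: 0,3,0,3,1,2
2,3,2,3,1,2
2,3,3,3,1,0
1,2,2,2,2,3
0,2,2,3,1,3
3,3,1,0,3,3
step 6: 0,3,0,3,1,2
2,3,2,3,1,2
2,3,3,3,1,0
1,2,2,3,2,3
0,2,2,3,1,3
3,3,1,0,3,3
step 7: 1,0,3,0,2,2
3,2,1,2,2,2
3,2,3,2,2,0
2,1,2,3,3,3
2,1,1,1,2,3
0,1,3,1,3,3
step 8: 1,0,3,0,2,2
3,2,1,2,2,2
3,2,3,3,3,1
2,1,3,1,2,1
2,1,1,3,1,2
0,1,3,2,1,1
step 9: 1,0,3,0,2,2
3,2,1,2,2,2
3,2,3,3,3,1
2,1,3,2,2,1
2,1,1,3,1,2
0,1,3,2,1,1
step 10: 1,0,3,0,2,2
3,2,1,2,2,2
3,2,3,3,3,1
2,1,3,3,2,1
2,1,1,3,1,2
0,1,3,2,1,1
step 11: 1,0,3,0,2,2
3,2,2,3,3,2
3,3,1,3,1,2
2,2,2,0,1,2
2,1,3,1,3,2
0,1,3,3,1,1
step 12: 1,0,3,0,2,2
3,2,2,3,3,2
3,3,1,3,1,2
2,2,2,1,1,2
2,1,3,1,3,2
0,1,3,3,1,1
step 13: 1,0,3,0,2,2
3,2,2,3,3,2
3,3,1,3,1,2
2,2,2,2,1,2
2,1,3,1,3,2
0,1,3,3,1,1
step 14: 1,0,3,0,2,2
3,2,2,3,3,2
3,3,1,3,1,2
2,2,2,3,1,2
2,1,3,1,3,2
0,1,3,3,1,1
step 15: 1,0,3,1,3,2
3,2,3,1,0,3
3,3,2,1,3,2
2,2,3,1,2,2
2,1,3,2,3,2
0,1,3,3,1,1
step 16: 1,0,3,1,3,2
3,2,3,1,0,3
3,3,2,1,3,2
2,2,3,2,2,2
2,1,3,2,3,2
0,1,3,3,1,1
step 17: 1,0,3,1,3,2
3,2,3,1,0,3
3,3,2,1,3,2
2,2,3,3,2,2
2,1,3,2,3,2
0,1,3,3,1,1
step 18: 1,0,3,1,3,2
3,2,3,1,1,3
3,3,3,3,0,3
2,3,1,3,1,3
2,2,2,2,1,3
0,2,1,1,3,1

3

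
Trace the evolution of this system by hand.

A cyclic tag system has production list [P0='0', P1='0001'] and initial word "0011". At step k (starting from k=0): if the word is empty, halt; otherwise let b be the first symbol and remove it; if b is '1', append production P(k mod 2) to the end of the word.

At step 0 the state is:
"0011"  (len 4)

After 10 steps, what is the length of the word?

k=0  "0011"  (len 4)
k=1  "011"  (len 3)
k=2  "11"  (len 2)
k=3  "10"  (len 2)
k=4  "00001"  (len 5)
k=5  "0001"  (len 4)
k=6  "001"  (len 3)
k=7  "01"  (len 2)
k=8  "1"  (len 1)
k=9  "0"  (len 1)
k=10  (halted — word empty)

0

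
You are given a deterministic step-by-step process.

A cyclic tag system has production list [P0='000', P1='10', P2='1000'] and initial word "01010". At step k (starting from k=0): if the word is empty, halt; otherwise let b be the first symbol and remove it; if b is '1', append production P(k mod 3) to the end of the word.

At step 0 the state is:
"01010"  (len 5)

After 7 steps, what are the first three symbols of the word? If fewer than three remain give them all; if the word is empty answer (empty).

000

0) "01010"  (len 5)
1) "1010"  (len 4)
2) "01010"  (len 5)
3) "1010"  (len 4)
4) "010000"  (len 6)
5) "10000"  (len 5)
6) "00001000"  (len 8)
7) "0001000"  (len 7)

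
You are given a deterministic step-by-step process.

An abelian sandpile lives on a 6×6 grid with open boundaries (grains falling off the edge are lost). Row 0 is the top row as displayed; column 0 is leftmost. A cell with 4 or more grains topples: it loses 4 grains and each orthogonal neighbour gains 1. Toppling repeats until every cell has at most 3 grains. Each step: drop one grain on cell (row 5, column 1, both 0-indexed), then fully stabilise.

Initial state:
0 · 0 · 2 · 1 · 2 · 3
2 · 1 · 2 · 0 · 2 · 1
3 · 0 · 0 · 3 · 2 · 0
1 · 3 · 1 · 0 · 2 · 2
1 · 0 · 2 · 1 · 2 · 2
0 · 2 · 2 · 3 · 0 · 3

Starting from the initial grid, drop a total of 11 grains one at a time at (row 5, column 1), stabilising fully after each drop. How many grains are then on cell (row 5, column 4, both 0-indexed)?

1

0) 0 · 0 · 2 · 1 · 2 · 3
2 · 1 · 2 · 0 · 2 · 1
3 · 0 · 0 · 3 · 2 · 0
1 · 3 · 1 · 0 · 2 · 2
1 · 0 · 2 · 1 · 2 · 2
0 · 2 · 2 · 3 · 0 · 3
1) 0 · 0 · 2 · 1 · 2 · 3
2 · 1 · 2 · 0 · 2 · 1
3 · 0 · 0 · 3 · 2 · 0
1 · 3 · 1 · 0 · 2 · 2
1 · 0 · 2 · 1 · 2 · 2
0 · 3 · 2 · 3 · 0 · 3
2) 0 · 0 · 2 · 1 · 2 · 3
2 · 1 · 2 · 0 · 2 · 1
3 · 0 · 0 · 3 · 2 · 0
1 · 3 · 1 · 0 · 2 · 2
1 · 1 · 2 · 1 · 2 · 2
1 · 0 · 3 · 3 · 0 · 3
3) 0 · 0 · 2 · 1 · 2 · 3
2 · 1 · 2 · 0 · 2 · 1
3 · 0 · 0 · 3 · 2 · 0
1 · 3 · 1 · 0 · 2 · 2
1 · 1 · 2 · 1 · 2 · 2
1 · 1 · 3 · 3 · 0 · 3
4) 0 · 0 · 2 · 1 · 2 · 3
2 · 1 · 2 · 0 · 2 · 1
3 · 0 · 0 · 3 · 2 · 0
1 · 3 · 1 · 0 · 2 · 2
1 · 1 · 2 · 1 · 2 · 2
1 · 2 · 3 · 3 · 0 · 3
5) 0 · 0 · 2 · 1 · 2 · 3
2 · 1 · 2 · 0 · 2 · 1
3 · 0 · 0 · 3 · 2 · 0
1 · 3 · 1 · 0 · 2 · 2
1 · 1 · 2 · 1 · 2 · 2
1 · 3 · 3 · 3 · 0 · 3
6) 0 · 0 · 2 · 1 · 2 · 3
2 · 1 · 2 · 0 · 2 · 1
3 · 0 · 0 · 3 · 2 · 0
1 · 3 · 1 · 0 · 2 · 2
1 · 2 · 3 · 2 · 2 · 2
2 · 1 · 1 · 0 · 1 · 3
7) 0 · 0 · 2 · 1 · 2 · 3
2 · 1 · 2 · 0 · 2 · 1
3 · 0 · 0 · 3 · 2 · 0
1 · 3 · 1 · 0 · 2 · 2
1 · 2 · 3 · 2 · 2 · 2
2 · 2 · 1 · 0 · 1 · 3
8) 0 · 0 · 2 · 1 · 2 · 3
2 · 1 · 2 · 0 · 2 · 1
3 · 0 · 0 · 3 · 2 · 0
1 · 3 · 1 · 0 · 2 · 2
1 · 2 · 3 · 2 · 2 · 2
2 · 3 · 1 · 0 · 1 · 3
9) 0 · 0 · 2 · 1 · 2 · 3
2 · 1 · 2 · 0 · 2 · 1
3 · 0 · 0 · 3 · 2 · 0
1 · 3 · 1 · 0 · 2 · 2
1 · 3 · 3 · 2 · 2 · 2
3 · 0 · 2 · 0 · 1 · 3
10) 0 · 0 · 2 · 1 · 2 · 3
2 · 1 · 2 · 0 · 2 · 1
3 · 0 · 0 · 3 · 2 · 0
1 · 3 · 1 · 0 · 2 · 2
1 · 3 · 3 · 2 · 2 · 2
3 · 1 · 2 · 0 · 1 · 3
11) 0 · 0 · 2 · 1 · 2 · 3
2 · 1 · 2 · 0 · 2 · 1
3 · 0 · 0 · 3 · 2 · 0
1 · 3 · 1 · 0 · 2 · 2
1 · 3 · 3 · 2 · 2 · 2
3 · 2 · 2 · 0 · 1 · 3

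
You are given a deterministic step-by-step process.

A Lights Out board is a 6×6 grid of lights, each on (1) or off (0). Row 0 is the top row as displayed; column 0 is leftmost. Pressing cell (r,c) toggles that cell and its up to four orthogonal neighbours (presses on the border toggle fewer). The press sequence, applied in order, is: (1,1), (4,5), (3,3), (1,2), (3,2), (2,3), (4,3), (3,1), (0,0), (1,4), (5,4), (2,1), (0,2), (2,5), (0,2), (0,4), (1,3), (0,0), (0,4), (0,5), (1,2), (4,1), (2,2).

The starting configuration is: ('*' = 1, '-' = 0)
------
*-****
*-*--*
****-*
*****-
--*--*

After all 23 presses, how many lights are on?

gen 0: ------
*-****
*-*--*
****-*
*****-
--*--*
gen 1: -*----
-*-***
***--*
****-*
*****-
--*--*
gen 2: -*----
-*-***
***--*
****--
****-*
--*---
gen 3: -*----
-*-***
****-*
**--*-
***--*
--*---
gen 4: -**---
--*-**
**-*-*
**--*-
***--*
--*---
gen 5: -**---
--*-**
****-*
*-***-
**---*
--*---
gen 6: -**---
--****
**--**
*-*-*-
**---*
--*---
gen 7: -**---
--****
**--**
*-***-
******
--**--
gen 8: -**---
--****
*---**
-*-**-
*-****
--**--
gen 9: *-*---
*-****
*---**
-*-**-
*-****
--**--
gen 10: *-*-*-
*-*---
*----*
-*-**-
*-****
--**--
gen 11: *-*-*-
*-*---
*----*
-*-**-
*-**-*
--*-**
gen 12: *-*-*-
***---
-**--*
---**-
*-**-*
--*-**
gen 13: **-**-
**----
-**--*
---**-
*-**-*
--*-**
gen 14: **-**-
**---*
-**-*-
---***
*-**-*
--*-**
gen 15: *-*-*-
***--*
-**-*-
---***
*-**-*
--*-**
gen 16: *-**-*
***-**
-**-*-
---***
*-**-*
--*-**
gen 17: *-*--*
**-*-*
-****-
---***
*-**-*
--*-**
gen 18: -**--*
-*-*-*
-****-
---***
*-**-*
--*-**
gen 19: -****-
-*-***
-****-
---***
*-**-*
--*-**
gen 20: -***-*
-*-**-
-****-
---***
*-**-*
--*-**
gen 21: -*-*-*
--*-*-
-*-**-
---***
*-**-*
--*-**
gen 22: -*-*-*
--*-*-
-*-**-
-*-***
-*-*-*
-**-**
gen 23: -*-*-*
----*-
--*-*-
-*****
-*-*-*
-**-**

18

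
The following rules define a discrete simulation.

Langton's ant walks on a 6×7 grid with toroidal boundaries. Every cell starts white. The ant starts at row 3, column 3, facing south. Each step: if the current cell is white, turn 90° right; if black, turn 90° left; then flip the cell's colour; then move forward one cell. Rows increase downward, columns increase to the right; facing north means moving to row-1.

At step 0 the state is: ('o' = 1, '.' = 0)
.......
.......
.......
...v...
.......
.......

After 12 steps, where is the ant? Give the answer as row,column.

[0] .......
.......
.......
...v...
.......
.......
[1] .......
.......
.......
..<o...
.......
.......
[2] .......
.......
..^....
..oo...
.......
.......
[3] .......
.......
..o>...
..oo...
.......
.......
[4] .......
.......
..oo...
..ov...
.......
.......
[5] .......
.......
..oo...
..o.>..
.......
.......
[6] .......
.......
..oo...
..o.o..
....v..
.......
[7] .......
.......
..oo...
..o.o..
...<o..
.......
[8] .......
.......
..oo...
..o^o..
...oo..
.......
[9] .......
.......
..oo...
..oo>..
...oo..
.......
[10] .......
.......
..oo^..
..oo...
...oo..
.......
[11] .......
.......
..ooo>.
..oo...
...oo..
.......
[12] .......
.......
..oooo.
..oo.v.
...oo..
.......

3,5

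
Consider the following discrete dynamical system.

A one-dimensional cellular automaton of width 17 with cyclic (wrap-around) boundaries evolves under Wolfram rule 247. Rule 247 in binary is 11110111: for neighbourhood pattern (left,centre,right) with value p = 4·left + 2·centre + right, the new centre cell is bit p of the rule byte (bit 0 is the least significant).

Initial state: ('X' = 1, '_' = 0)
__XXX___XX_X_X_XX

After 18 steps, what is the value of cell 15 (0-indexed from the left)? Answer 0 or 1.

0

k=0  __XXX___XX_X_X_XX
k=1  XX_XXXXX_XXXXXX_X
k=2  XXX_XXXXX_XXXXXX_
k=3  _XXX_XXXXX_XXXXXX
k=4  X_XXX_XXXXX_XXXXX
k=5  XX_XXX_XXXXX_XXXX
k=6  XXX_XXX_XXXXX_XXX
k=7  XXXX_XXX_XXXXX_XX
k=8  XXXXX_XXX_XXXXX_X
k=9  XXXXXX_XXX_XXXXX_
k=10  _XXXXXX_XXX_XXXXX
k=11  X_XXXXXX_XXX_XXXX
k=12  XX_XXXXXX_XXX_XXX
k=13  XXX_XXXXXX_XXX_XX
k=14  XXXX_XXXXXX_XXX_X
k=15  XXXXX_XXXXXX_XXX_
k=16  _XXXXX_XXXXXX_XXX
k=17  X_XXXXX_XXXXXX_XX
k=18  XX_XXXXX_XXXXXX_X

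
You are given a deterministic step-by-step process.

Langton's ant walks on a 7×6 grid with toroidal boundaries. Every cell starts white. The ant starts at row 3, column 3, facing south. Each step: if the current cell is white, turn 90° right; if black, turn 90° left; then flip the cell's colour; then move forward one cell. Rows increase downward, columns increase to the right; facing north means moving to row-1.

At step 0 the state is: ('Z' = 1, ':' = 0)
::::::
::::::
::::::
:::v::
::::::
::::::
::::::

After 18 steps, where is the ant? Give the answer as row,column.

2,4

t=0: ::::::
::::::
::::::
:::v::
::::::
::::::
::::::
t=1: ::::::
::::::
::::::
::<Z::
::::::
::::::
::::::
t=2: ::::::
::::::
::^:::
::ZZ::
::::::
::::::
::::::
t=3: ::::::
::::::
::Z>::
::ZZ::
::::::
::::::
::::::
t=4: ::::::
::::::
::ZZ::
::Zv::
::::::
::::::
::::::
t=5: ::::::
::::::
::ZZ::
::Z:>:
::::::
::::::
::::::
t=6: ::::::
::::::
::ZZ::
::Z:Z:
::::v:
::::::
::::::
t=7: ::::::
::::::
::ZZ::
::Z:Z:
:::<Z:
::::::
::::::
t=8: ::::::
::::::
::ZZ::
::Z^Z:
:::ZZ:
::::::
::::::
t=9: ::::::
::::::
::ZZ::
::ZZ>:
:::ZZ:
::::::
::::::
t=10: ::::::
::::::
::ZZ^:
::ZZ::
:::ZZ:
::::::
::::::
t=11: ::::::
::::::
::ZZZ>
::ZZ::
:::ZZ:
::::::
::::::
t=12: ::::::
::::::
::ZZZZ
::ZZ:v
:::ZZ:
::::::
::::::
t=13: ::::::
::::::
::ZZZZ
::ZZ<Z
:::ZZ:
::::::
::::::
t=14: ::::::
::::::
::ZZ^Z
::ZZZZ
:::ZZ:
::::::
::::::
t=15: ::::::
::::::
::Z<:Z
::ZZZZ
:::ZZ:
::::::
::::::
t=16: ::::::
::::::
::Z::Z
::ZvZZ
:::ZZ:
::::::
::::::
t=17: ::::::
::::::
::Z::Z
::Z:>Z
:::ZZ:
::::::
::::::
t=18: ::::::
::::::
::Z:^Z
::Z::Z
:::ZZ:
::::::
::::::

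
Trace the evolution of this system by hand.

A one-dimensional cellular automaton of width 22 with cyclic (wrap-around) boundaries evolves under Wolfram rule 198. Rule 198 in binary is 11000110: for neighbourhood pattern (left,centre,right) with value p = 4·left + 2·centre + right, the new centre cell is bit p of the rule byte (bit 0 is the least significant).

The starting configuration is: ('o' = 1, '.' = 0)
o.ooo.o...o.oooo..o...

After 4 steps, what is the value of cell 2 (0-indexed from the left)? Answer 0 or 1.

step 0: o.ooo.o...o.oooo..o...
step 1: o..oo.o..oo..ooo.oo..o
step 2: o.o.o.o.o.o.o.oo..o.o.
step 3: o.o.o.o.o.o.o..o.oo.o.
step 4: o.o.o.o.o.o.o.oo..o.o.

1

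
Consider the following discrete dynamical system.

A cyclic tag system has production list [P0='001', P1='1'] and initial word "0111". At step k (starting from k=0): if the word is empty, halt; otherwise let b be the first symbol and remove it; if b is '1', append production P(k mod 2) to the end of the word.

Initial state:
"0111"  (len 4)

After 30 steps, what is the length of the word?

0) "0111"  (len 4)
1) "111"  (len 3)
2) "111"  (len 3)
3) "11001"  (len 5)
4) "10011"  (len 5)
5) "0011001"  (len 7)
6) "011001"  (len 6)
7) "11001"  (len 5)
8) "10011"  (len 5)
9) "0011001"  (len 7)
10) "011001"  (len 6)
11) "11001"  (len 5)
12) "10011"  (len 5)
13) "0011001"  (len 7)
14) "011001"  (len 6)
15) "11001"  (len 5)
16) "10011"  (len 5)
17) "0011001"  (len 7)
18) "011001"  (len 6)
19) "11001"  (len 5)
20) "10011"  (len 5)
21) "0011001"  (len 7)
22) "011001"  (len 6)
23) "11001"  (len 5)
24) "10011"  (len 5)
25) "0011001"  (len 7)
26) "011001"  (len 6)
27) "11001"  (len 5)
28) "10011"  (len 5)
29) "0011001"  (len 7)
30) "011001"  (len 6)

6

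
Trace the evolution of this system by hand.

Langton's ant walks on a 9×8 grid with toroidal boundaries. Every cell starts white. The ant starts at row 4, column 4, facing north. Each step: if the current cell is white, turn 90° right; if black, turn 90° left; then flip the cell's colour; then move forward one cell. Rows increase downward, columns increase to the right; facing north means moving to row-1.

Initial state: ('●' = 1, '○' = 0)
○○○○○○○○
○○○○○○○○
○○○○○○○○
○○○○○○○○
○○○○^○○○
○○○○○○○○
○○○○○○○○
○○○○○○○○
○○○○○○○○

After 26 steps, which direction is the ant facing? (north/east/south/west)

t=0: ○○○○○○○○
○○○○○○○○
○○○○○○○○
○○○○○○○○
○○○○^○○○
○○○○○○○○
○○○○○○○○
○○○○○○○○
○○○○○○○○
t=1: ○○○○○○○○
○○○○○○○○
○○○○○○○○
○○○○○○○○
○○○○●>○○
○○○○○○○○
○○○○○○○○
○○○○○○○○
○○○○○○○○
t=2: ○○○○○○○○
○○○○○○○○
○○○○○○○○
○○○○○○○○
○○○○●●○○
○○○○○v○○
○○○○○○○○
○○○○○○○○
○○○○○○○○
t=3: ○○○○○○○○
○○○○○○○○
○○○○○○○○
○○○○○○○○
○○○○●●○○
○○○○<●○○
○○○○○○○○
○○○○○○○○
○○○○○○○○
t=4: ○○○○○○○○
○○○○○○○○
○○○○○○○○
○○○○○○○○
○○○○^●○○
○○○○●●○○
○○○○○○○○
○○○○○○○○
○○○○○○○○
t=5: ○○○○○○○○
○○○○○○○○
○○○○○○○○
○○○○○○○○
○○○<○●○○
○○○○●●○○
○○○○○○○○
○○○○○○○○
○○○○○○○○
t=6: ○○○○○○○○
○○○○○○○○
○○○○○○○○
○○○^○○○○
○○○●○●○○
○○○○●●○○
○○○○○○○○
○○○○○○○○
○○○○○○○○
t=7: ○○○○○○○○
○○○○○○○○
○○○○○○○○
○○○●>○○○
○○○●○●○○
○○○○●●○○
○○○○○○○○
○○○○○○○○
○○○○○○○○
t=8: ○○○○○○○○
○○○○○○○○
○○○○○○○○
○○○●●○○○
○○○●v●○○
○○○○●●○○
○○○○○○○○
○○○○○○○○
○○○○○○○○
t=9: ○○○○○○○○
○○○○○○○○
○○○○○○○○
○○○●●○○○
○○○<●●○○
○○○○●●○○
○○○○○○○○
○○○○○○○○
○○○○○○○○
t=10: ○○○○○○○○
○○○○○○○○
○○○○○○○○
○○○●●○○○
○○○○●●○○
○○○v●●○○
○○○○○○○○
○○○○○○○○
○○○○○○○○
t=11: ○○○○○○○○
○○○○○○○○
○○○○○○○○
○○○●●○○○
○○○○●●○○
○○<●●●○○
○○○○○○○○
○○○○○○○○
○○○○○○○○
t=12: ○○○○○○○○
○○○○○○○○
○○○○○○○○
○○○●●○○○
○○^○●●○○
○○●●●●○○
○○○○○○○○
○○○○○○○○
○○○○○○○○
t=13: ○○○○○○○○
○○○○○○○○
○○○○○○○○
○○○●●○○○
○○●>●●○○
○○●●●●○○
○○○○○○○○
○○○○○○○○
○○○○○○○○
t=14: ○○○○○○○○
○○○○○○○○
○○○○○○○○
○○○●●○○○
○○●●●●○○
○○●v●●○○
○○○○○○○○
○○○○○○○○
○○○○○○○○
t=15: ○○○○○○○○
○○○○○○○○
○○○○○○○○
○○○●●○○○
○○●●●●○○
○○●○>●○○
○○○○○○○○
○○○○○○○○
○○○○○○○○
t=16: ○○○○○○○○
○○○○○○○○
○○○○○○○○
○○○●●○○○
○○●●^●○○
○○●○○●○○
○○○○○○○○
○○○○○○○○
○○○○○○○○
t=17: ○○○○○○○○
○○○○○○○○
○○○○○○○○
○○○●●○○○
○○●<○●○○
○○●○○●○○
○○○○○○○○
○○○○○○○○
○○○○○○○○
t=18: ○○○○○○○○
○○○○○○○○
○○○○○○○○
○○○●●○○○
○○●○○●○○
○○●v○●○○
○○○○○○○○
○○○○○○○○
○○○○○○○○
t=19: ○○○○○○○○
○○○○○○○○
○○○○○○○○
○○○●●○○○
○○●○○●○○
○○<●○●○○
○○○○○○○○
○○○○○○○○
○○○○○○○○
t=20: ○○○○○○○○
○○○○○○○○
○○○○○○○○
○○○●●○○○
○○●○○●○○
○○○●○●○○
○○v○○○○○
○○○○○○○○
○○○○○○○○
t=21: ○○○○○○○○
○○○○○○○○
○○○○○○○○
○○○●●○○○
○○●○○●○○
○○○●○●○○
○<●○○○○○
○○○○○○○○
○○○○○○○○
t=22: ○○○○○○○○
○○○○○○○○
○○○○○○○○
○○○●●○○○
○○●○○●○○
○^○●○●○○
○●●○○○○○
○○○○○○○○
○○○○○○○○
t=23: ○○○○○○○○
○○○○○○○○
○○○○○○○○
○○○●●○○○
○○●○○●○○
○●>●○●○○
○●●○○○○○
○○○○○○○○
○○○○○○○○
t=24: ○○○○○○○○
○○○○○○○○
○○○○○○○○
○○○●●○○○
○○●○○●○○
○●●●○●○○
○●v○○○○○
○○○○○○○○
○○○○○○○○
t=25: ○○○○○○○○
○○○○○○○○
○○○○○○○○
○○○●●○○○
○○●○○●○○
○●●●○●○○
○●○>○○○○
○○○○○○○○
○○○○○○○○
t=26: ○○○○○○○○
○○○○○○○○
○○○○○○○○
○○○●●○○○
○○●○○●○○
○●●●○●○○
○●○●○○○○
○○○v○○○○
○○○○○○○○

south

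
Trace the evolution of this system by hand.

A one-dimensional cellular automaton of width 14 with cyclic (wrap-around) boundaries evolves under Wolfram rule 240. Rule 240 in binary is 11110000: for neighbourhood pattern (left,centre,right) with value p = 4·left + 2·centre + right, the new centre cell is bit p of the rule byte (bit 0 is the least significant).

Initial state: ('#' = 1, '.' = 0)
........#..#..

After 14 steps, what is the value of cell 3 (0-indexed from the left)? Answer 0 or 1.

0

gen 0: ........#..#..
gen 1: .........#..#.
gen 2: ..........#..#
gen 3: #..........#..
gen 4: .#..........#.
gen 5: ..#..........#
gen 6: #..#..........
gen 7: .#..#.........
gen 8: ..#..#........
gen 9: ...#..#.......
gen 10: ....#..#......
gen 11: .....#..#.....
gen 12: ......#..#....
gen 13: .......#..#...
gen 14: ........#..#..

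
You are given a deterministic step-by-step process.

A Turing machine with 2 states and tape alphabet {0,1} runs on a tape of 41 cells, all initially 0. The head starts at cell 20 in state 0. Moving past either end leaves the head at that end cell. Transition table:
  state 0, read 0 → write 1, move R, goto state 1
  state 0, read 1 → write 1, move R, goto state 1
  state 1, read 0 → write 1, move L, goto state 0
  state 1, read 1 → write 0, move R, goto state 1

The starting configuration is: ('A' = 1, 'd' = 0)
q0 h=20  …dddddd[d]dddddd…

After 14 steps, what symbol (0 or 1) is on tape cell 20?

1

step 0: q0 h=20  …dddddd[d]dddddd…
step 1: q1 h=21  …dddddA[d]dddddd…
step 2: q0 h=20  …dddddd[A]Addddd…
step 3: q1 h=21  …dddddA[A]dddddd…
step 4: q1 h=22  …ddddAd[d]dddddd…
step 5: q0 h=21  …dddddA[d]Addddd…
step 6: q1 h=22  …ddddAA[A]dddddd…
step 7: q1 h=23  …dddAAd[d]dddddd…
step 8: q0 h=22  …ddddAA[d]Addddd…
step 9: q1 h=23  …dddAAA[A]dddddd…
step 10: q1 h=24  …ddAAAd[d]dddddd…
step 11: q0 h=23  …dddAAA[d]Addddd…
step 12: q1 h=24  …ddAAAA[A]dddddd…
step 13: q1 h=25  …dAAAAd[d]dddddd…
step 14: q0 h=24  …ddAAAA[d]Addddd…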